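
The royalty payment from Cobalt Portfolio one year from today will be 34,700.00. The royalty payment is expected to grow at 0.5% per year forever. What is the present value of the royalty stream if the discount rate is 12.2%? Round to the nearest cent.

296581.20

Growing perpetuity: P = D₁ / (r − g) = 34,700.0000 / (0.122 − 0.005) = 296,581.20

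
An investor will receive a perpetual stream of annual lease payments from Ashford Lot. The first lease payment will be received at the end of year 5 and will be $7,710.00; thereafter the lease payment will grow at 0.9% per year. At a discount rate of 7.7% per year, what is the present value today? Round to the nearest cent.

Value at end of year 4: C₁ / (r − g) = $7,710.00 / (0.077 − 0.009) = $113,382.3529
Discount to today: PV = $113,382.3529 / (1 + 0.077)^4 = $113,382.3529 / 1.345435 = $84,271.87

$84271.87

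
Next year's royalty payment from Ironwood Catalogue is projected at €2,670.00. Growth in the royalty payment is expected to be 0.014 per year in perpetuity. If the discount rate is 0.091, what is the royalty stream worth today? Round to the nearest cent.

Growing perpetuity: P = D₁ / (r − g) = €2,670.0000 / (0.091 − 0.014) = €34,675.32

€34675.32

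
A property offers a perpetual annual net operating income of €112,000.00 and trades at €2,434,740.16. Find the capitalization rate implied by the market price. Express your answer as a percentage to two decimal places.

P = C/r ⇒ r = C/P = €112,000.00/€2,434,740.16 = 0.046001

4.60%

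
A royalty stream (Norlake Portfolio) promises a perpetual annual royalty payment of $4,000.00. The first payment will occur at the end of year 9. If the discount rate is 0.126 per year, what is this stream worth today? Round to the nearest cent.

$12285.20

Value at end of year 8: C / r = $4,000.00 / 0.126 = $31,746.0317
Discount to today: PV = $31,746.0317 / (1 + 0.126)^8 = $31,746.0317 / 2.584087 = $12,285.20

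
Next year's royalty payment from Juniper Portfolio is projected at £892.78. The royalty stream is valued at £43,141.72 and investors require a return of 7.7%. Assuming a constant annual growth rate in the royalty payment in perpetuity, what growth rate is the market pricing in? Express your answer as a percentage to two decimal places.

5.63%

P = D₁/(r−g) ⇒ g = r − D₁/P = 0.077 − £892.78/£43,141.72 = 0.056306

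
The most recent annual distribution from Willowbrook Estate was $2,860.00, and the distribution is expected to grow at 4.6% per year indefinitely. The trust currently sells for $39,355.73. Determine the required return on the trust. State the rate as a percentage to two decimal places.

D₁ = $2,860.00 × 1.046 = $2,991.5600
P = D₁/(r − g) ⇒ r = D₁/P + g = $2,991.5600/$39,355.73 + 0.046 = 0.076013 + 0.046 = 0.122013

12.20%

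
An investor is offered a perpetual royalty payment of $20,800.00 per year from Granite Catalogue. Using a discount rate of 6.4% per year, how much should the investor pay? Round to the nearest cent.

Level perpetuity: PV = C / r = $20,800.00 / 0.064 = $325,000.00

$325000.00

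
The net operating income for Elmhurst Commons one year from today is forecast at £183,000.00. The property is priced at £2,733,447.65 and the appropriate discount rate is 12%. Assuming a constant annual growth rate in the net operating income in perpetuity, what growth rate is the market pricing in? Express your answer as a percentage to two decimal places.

5.31%

P = D₁/(r−g) ⇒ g = r − D₁/P = 0.12 − £183,000.00/£2,733,447.65 = 0.053052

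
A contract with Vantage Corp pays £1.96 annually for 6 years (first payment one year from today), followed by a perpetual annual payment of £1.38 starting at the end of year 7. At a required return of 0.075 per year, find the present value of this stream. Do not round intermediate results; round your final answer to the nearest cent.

PV of 6-year annuity: £1.96 × [1 − (1+0.075)^−6] / 0.075 = 9.19994
Perpetuity value at year 6: £1.38 / 0.075 = 18.40000
PV of perpetuity: 18.40000 / (1+0.075)^6 = 11.92249
Total PV = 9.19994 + 11.92249 = 21.12243

£21.12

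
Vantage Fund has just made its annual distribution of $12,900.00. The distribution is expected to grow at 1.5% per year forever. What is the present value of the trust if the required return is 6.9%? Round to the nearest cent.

$242472.22

D₁ = D₀ × (1 + g) = $12,900.00 × 1.015 = $13,093.5000
Growing perpetuity: P = D₁ / (r − g) = $13,093.5000 / (0.069 − 0.015) = $242,472.22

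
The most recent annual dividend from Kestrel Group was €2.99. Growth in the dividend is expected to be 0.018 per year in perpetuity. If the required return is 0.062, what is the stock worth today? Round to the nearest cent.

€69.18

D₁ = D₀ × (1 + g) = €2.99 × 1.018 = €3.0438
Growing perpetuity: P = D₁ / (r − g) = €3.0438 / (0.062 − 0.018) = €69.18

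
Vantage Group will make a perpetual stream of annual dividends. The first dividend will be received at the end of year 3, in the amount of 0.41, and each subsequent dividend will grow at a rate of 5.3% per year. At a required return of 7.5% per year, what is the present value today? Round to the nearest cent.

16.13

Value at end of year 2: C₁ / (r − g) = 0.41 / (0.075 − 0.053) = 18.6364
Discount to today: PV = 18.6364 / (1 + 0.075)^2 = 18.6364 / 1.155625 = 16.13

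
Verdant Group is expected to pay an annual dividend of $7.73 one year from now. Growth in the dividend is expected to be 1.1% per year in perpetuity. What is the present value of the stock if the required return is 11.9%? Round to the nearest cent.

Growing perpetuity: P = D₁ / (r − g) = $7.7300 / (0.119 − 0.011) = $71.57

$71.57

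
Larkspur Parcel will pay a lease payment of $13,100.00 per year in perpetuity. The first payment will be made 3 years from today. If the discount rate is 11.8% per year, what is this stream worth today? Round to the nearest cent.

Value at end of year 2: C / r = $13,100.00 / 0.118 = $111,016.9492
Discount to today: PV = $111,016.9492 / (1 + 0.118)^2 = $111,016.9492 / 1.249924 = $88,818.96

$88818.96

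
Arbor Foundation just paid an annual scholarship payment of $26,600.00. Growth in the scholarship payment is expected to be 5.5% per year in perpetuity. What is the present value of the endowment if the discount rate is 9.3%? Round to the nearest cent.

D₁ = D₀ × (1 + g) = $26,600.00 × 1.055 = $28,063.0000
Growing perpetuity: P = D₁ / (r − g) = $28,063.0000 / (0.093 − 0.055) = $738,500.00

$738500.00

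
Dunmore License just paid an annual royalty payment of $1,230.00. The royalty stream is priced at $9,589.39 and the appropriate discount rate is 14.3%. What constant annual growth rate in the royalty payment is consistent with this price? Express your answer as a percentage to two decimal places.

1.31%

P = D₀(1+g)/(r−g) ⇒ P(r−g) = D₀(1+g) ⇒ g(P+D₀) = P·r − D₀
g = (P·r − D₀)/(P + D₀) = ($9,589.39×0.143 − $1,230.00) / ($9,589.39 + $1,230.00) = 0.013058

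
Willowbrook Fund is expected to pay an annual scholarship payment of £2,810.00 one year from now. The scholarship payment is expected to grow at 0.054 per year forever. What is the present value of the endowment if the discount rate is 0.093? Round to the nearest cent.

£72051.28

Growing perpetuity: P = D₁ / (r − g) = £2,810.0000 / (0.093 − 0.054) = £72,051.28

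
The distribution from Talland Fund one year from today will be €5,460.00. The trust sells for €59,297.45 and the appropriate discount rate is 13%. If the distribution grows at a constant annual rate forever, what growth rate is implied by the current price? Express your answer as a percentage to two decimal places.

3.79%

P = D₁/(r−g) ⇒ g = r − D₁/P = 0.13 − €5,460.00/€59,297.45 = 0.037922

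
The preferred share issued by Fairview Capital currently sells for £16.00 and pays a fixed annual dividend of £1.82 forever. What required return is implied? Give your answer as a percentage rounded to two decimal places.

P = C/r ⇒ r = C/P = £1.82/£16.00 = 0.113750

11.38%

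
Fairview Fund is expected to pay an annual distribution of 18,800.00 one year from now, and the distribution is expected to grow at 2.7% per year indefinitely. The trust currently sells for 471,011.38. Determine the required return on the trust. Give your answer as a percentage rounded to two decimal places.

P = D₁/(r − g) ⇒ r = D₁/P + g = 18,800.0000/471,011.38 + 0.027 = 0.039914 + 0.027 = 0.066914

6.69%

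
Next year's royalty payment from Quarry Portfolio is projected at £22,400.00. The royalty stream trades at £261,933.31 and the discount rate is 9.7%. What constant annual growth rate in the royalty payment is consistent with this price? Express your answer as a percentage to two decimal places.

1.15%

P = D₁/(r−g) ⇒ g = r − D₁/P = 0.097 − £22,400.00/£261,933.31 = 0.011482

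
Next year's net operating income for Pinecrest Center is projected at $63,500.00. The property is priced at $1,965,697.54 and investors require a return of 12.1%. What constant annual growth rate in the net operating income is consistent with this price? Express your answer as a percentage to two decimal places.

P = D₁/(r−g) ⇒ g = r − D₁/P = 0.121 − $63,500.00/$1,965,697.54 = 0.088696

8.87%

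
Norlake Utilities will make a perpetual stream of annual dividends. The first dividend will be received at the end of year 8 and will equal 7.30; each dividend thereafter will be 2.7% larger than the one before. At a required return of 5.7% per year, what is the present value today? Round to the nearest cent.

Value at end of year 7: C₁ / (r − g) = 7.30 / (0.057 − 0.027) = 243.3333
Discount to today: PV = 243.3333 / (1 + 0.057)^7 = 243.3333 / 1.474093 = 165.07

165.07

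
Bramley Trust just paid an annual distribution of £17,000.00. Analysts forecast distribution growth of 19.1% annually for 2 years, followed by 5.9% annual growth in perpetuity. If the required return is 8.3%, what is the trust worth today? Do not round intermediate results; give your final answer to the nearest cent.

£946449.10

D_1 = 20247.00000
D_2 = 24114.17700
Terminal value at year 2: TV = D_2×(1+g_2)/(r−g_2) = 25536.91344/0.024 = 1064038.06013
P_0 = D_1/(1+r)^1 + D_2/(1+r)^2 + TV/(1+r)^2
    = 18695.29086 + 20559.64119 + 907194.16767 = 946449.09972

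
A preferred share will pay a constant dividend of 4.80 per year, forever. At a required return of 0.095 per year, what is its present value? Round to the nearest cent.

50.53

Level perpetuity: PV = C / r = 4.80 / 0.095 = 50.53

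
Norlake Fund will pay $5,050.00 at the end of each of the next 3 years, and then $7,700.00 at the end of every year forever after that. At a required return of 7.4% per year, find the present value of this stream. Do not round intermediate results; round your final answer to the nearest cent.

$97150.13

PV of 3-year annuity: $5,050.00 × [1 − (1+0.074)^−3] / 0.074 = 13156.53591
Perpetuity value at year 3: $7,700.00 / 0.074 = 104054.05405
PV of perpetuity: 104054.05405 / (1+0.074)^3 = 83993.59336
Total PV = 13156.53591 + 83993.59336 = 97150.12927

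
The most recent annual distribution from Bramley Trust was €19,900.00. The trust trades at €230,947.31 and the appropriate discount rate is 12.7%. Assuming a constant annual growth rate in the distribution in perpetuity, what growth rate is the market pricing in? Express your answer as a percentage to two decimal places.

3.76%

P = D₀(1+g)/(r−g) ⇒ P(r−g) = D₀(1+g) ⇒ g(P+D₀) = P·r − D₀
g = (P·r − D₀)/(P + D₀) = (€230,947.31×0.127 − €19,900.00) / (€230,947.31 + €19,900.00) = 0.037594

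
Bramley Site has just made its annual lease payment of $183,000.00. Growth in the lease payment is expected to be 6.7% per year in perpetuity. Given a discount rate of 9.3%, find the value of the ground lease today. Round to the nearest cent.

$7510038.46

D₁ = D₀ × (1 + g) = $183,000.00 × 1.067 = $195,261.0000
Growing perpetuity: P = D₁ / (r − g) = $195,261.0000 / (0.093 − 0.067) = $7,510,038.46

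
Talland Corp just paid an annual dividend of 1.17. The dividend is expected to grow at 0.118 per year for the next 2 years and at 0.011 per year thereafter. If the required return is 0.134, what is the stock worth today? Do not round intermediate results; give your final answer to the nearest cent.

D_1 = 1.30806
D_2 = 1.46241
Terminal value at year 2: TV = D_2×(1+g_2)/(r−g_2) = 1.47850/0.123 = 12.02031
P_0 = D_1/(1+r)^1 + D_2/(1+r)^2 + TV/(1+r)^2
    = 1.15349 + 1.13722 + 9.34737 = 11.63808

11.64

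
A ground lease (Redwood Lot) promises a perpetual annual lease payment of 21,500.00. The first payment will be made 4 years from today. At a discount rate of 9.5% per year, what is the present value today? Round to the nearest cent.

172374.29

Value at end of year 3: C / r = 21,500.00 / 0.095 = 226,315.7895
Discount to today: PV = 226,315.7895 / (1 + 0.095)^3 = 226,315.7895 / 1.312932 = 172,374.29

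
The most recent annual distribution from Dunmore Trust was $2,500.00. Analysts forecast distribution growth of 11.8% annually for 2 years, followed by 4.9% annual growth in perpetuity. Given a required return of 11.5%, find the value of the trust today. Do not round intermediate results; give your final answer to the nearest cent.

D_1 = 2795.00000
D_2 = 3124.81000
Terminal value at year 2: TV = D_2×(1+g_2)/(r−g_2) = 3277.92569/0.066 = 49665.54076
P_0 = D_1/(1+r)^1 + D_2/(1+r)^2 + TV/(1+r)^2
    = 2506.72646 + 2513.47101 + 39948.95595 = 44969.15342

$44969.15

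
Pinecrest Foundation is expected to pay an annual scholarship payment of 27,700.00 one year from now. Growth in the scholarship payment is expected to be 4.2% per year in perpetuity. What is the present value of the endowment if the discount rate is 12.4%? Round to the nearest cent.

Growing perpetuity: P = D₁ / (r − g) = 27,700.0000 / (0.124 − 0.042) = 337,804.88

337804.88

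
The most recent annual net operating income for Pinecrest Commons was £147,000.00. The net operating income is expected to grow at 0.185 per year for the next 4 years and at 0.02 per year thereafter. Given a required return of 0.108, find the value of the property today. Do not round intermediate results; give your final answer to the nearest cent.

D_1 = 174195.00000
D_2 = 206421.07500
D_3 = 244608.97387
D_4 = 289861.63404
Terminal value at year 4: TV = D_4×(1+g_2)/(r−g_2) = 295658.86672/0.088 = 3359759.84912
P_0 = D_1/(1+r)^1 + D_2/(1+r)^2 + D_3/(1+r)^3 + D_4/(1+r)^4 + TV/(1+r)^4
    = 157215.70397 + 168141.34405 + 179826.25695 + 192323.20802 + 2229200.82019 = 2926707.33318

£2926707.33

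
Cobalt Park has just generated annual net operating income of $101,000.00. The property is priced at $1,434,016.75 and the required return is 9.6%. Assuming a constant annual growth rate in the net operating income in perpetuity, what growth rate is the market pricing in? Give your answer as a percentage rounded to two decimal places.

2.39%

P = D₀(1+g)/(r−g) ⇒ P(r−g) = D₀(1+g) ⇒ g(P+D₀) = P·r − D₀
g = (P·r − D₀)/(P + D₀) = ($1,434,016.75×0.096 − $101,000.00) / ($1,434,016.75 + $101,000.00) = 0.023886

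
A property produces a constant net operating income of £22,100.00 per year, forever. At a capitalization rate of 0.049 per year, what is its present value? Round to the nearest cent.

£451020.41

Level perpetuity: PV = C / r = £22,100.00 / 0.049 = £451,020.41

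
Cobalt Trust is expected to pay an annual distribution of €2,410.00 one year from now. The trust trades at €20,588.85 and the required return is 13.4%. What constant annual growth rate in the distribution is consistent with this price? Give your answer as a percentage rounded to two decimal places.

P = D₁/(r−g) ⇒ g = r − D₁/P = 0.134 − €2,410.00/€20,588.85 = 0.016946

1.69%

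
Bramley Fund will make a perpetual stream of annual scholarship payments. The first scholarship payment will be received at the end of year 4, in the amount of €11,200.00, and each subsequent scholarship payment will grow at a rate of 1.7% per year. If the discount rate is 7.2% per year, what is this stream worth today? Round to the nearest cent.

€165299.29

Value at end of year 3: C₁ / (r − g) = €11,200.00 / (0.072 − 0.017) = €203,636.3636
Discount to today: PV = €203,636.3636 / (1 + 0.072)^3 = €203,636.3636 / 1.231925 = €165,299.29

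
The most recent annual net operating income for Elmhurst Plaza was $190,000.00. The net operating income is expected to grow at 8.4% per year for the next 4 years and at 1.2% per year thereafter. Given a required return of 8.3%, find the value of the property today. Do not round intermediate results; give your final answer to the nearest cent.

D_1 = 205960.00000
D_2 = 223260.64000
D_3 = 242014.53376
D_4 = 262343.75460
Terminal value at year 4: TV = D_4×(1+g_2)/(r−g_2) = 265491.87965/0.071 = 3739322.24861
P_0 = D_1/(1+r)^1 + D_2/(1+r)^2 + D_3/(1+r)^3 + D_4/(1+r)^4 + TV/(1+r)^4
    = 190175.43860 + 190351.03919 + 190526.80192 + 190702.72694 + 2718185.34742 = 3479941.35406

$3479941.35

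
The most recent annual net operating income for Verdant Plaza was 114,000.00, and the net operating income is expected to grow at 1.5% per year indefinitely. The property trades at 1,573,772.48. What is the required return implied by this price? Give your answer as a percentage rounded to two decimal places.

D₁ = 114,000.00 × 1.015 = 115,710.0000
P = D₁/(r − g) ⇒ r = D₁/P + g = 115,710.0000/1,573,772.48 + 0.015 = 0.073524 + 0.015 = 0.088524

8.85%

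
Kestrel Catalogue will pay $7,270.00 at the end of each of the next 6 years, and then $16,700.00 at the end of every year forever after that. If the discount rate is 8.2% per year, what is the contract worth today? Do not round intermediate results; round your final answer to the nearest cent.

$160328.02

PV of 6-year annuity: $7,270.00 × [1 − (1+0.082)^−6] / 0.082 = 33405.39275
Perpetuity value at year 6: $16,700.00 / 0.082 = 203658.53659
PV of perpetuity: 203658.53659 / (1+0.082)^6 = 126922.62751
Total PV = 33405.39275 + 126922.62751 = 160328.02026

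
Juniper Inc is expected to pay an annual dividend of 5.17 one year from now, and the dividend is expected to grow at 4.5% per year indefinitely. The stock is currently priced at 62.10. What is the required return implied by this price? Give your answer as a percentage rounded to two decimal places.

12.83%

P = D₁/(r − g) ⇒ r = D₁/P + g = 5.1700/62.10 + 0.045 = 0.083253 + 0.045 = 0.128253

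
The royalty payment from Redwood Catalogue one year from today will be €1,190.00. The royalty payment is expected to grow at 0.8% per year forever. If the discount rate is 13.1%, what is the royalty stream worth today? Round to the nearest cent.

Growing perpetuity: P = D₁ / (r − g) = €1,190.0000 / (0.131 − 0.008) = €9,674.80

€9674.80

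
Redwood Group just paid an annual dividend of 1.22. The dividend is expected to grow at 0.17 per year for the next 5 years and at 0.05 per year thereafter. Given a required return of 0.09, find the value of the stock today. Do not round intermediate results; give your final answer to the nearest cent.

D_1 = 1.42740
D_2 = 1.67006
D_3 = 1.95397
D_4 = 2.28614
D_5 = 2.67479
Terminal value at year 5: TV = D_5×(1+g_2)/(r−g_2) = 2.80853/0.04 = 70.21315
P_0 = D_1/(1+r)^1 + D_2/(1+r)^2 + D_3/(1+r)^3 + D_4/(1+r)^4 + D_5/(1+r)^5 + TV/(1+r)^5
    = 1.30954 + 1.40565 + 1.50882 + 1.61956 + 1.73843 + 45.63373 = 53.21573

53.22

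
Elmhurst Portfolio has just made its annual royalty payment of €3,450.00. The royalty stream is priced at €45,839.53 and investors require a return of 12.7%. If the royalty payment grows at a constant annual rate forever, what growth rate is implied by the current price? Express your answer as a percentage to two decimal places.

4.81%

P = D₀(1+g)/(r−g) ⇒ P(r−g) = D₀(1+g) ⇒ g(P+D₀) = P·r − D₀
g = (P·r − D₀)/(P + D₀) = (€45,839.53×0.127 − €3,450.00) / (€45,839.53 + €3,450.00) = 0.048116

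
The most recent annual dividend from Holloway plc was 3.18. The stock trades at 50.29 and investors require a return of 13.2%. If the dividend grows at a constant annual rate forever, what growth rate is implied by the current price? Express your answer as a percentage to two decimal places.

6.47%

P = D₀(1+g)/(r−g) ⇒ P(r−g) = D₀(1+g) ⇒ g(P+D₀) = P·r − D₀
g = (P·r − D₀)/(P + D₀) = (50.29×0.132 − 3.18) / (50.29 + 3.18) = 0.064677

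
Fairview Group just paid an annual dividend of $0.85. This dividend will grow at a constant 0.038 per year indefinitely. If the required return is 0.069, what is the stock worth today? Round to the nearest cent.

D₁ = D₀ × (1 + g) = $0.85 × 1.038 = $0.8823
Growing perpetuity: P = D₁ / (r − g) = $0.8823 / (0.069 − 0.038) = $28.46

$28.46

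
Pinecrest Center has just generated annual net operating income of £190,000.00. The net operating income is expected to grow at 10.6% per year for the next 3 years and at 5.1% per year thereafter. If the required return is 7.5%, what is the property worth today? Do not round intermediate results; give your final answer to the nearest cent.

£9664697.36

D_1 = 210140.00000
D_2 = 232414.84000
D_3 = 257050.81304
Terminal value at year 3: TV = D_3×(1+g_2)/(r−g_2) = 270160.40451/0.024 = 11256683.52104
P_0 = D_1/(1+r)^1 + D_2/(1+r)^2 + D_3/(1+r)^3 + TV/(1+r)^3
    = 195479.06977 + 201116.14062 + 206915.76886 + 9061186.37789 = 9664697.35713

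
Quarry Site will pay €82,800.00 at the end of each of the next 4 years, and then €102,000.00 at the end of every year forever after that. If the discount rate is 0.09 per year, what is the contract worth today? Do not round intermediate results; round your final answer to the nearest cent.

€1071130.71

PV of 4-year annuity: €82,800.00 × [1 − (1+0.09)^−4] / 0.09 = 268248.80582
Perpetuity value at year 4: €102,000.00 / 0.09 = 1133333.33333
PV of perpetuity: 1133333.33333 / (1+0.09)^4 = 802881.90587
Total PV = 268248.80582 + 802881.90587 = 1071130.71169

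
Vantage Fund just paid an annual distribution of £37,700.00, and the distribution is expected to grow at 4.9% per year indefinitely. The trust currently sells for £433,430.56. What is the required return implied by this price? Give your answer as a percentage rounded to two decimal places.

D₁ = £37,700.00 × 1.049 = £39,547.3000
P = D₁/(r − g) ⇒ r = D₁/P + g = £39,547.3000/£433,430.56 + 0.049 = 0.091243 + 0.049 = 0.140243

14.02%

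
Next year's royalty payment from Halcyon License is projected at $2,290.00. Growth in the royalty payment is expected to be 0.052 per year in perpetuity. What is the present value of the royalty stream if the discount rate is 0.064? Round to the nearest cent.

Growing perpetuity: P = D₁ / (r − g) = $2,290.0000 / (0.064 − 0.052) = $190,833.33

$190833.33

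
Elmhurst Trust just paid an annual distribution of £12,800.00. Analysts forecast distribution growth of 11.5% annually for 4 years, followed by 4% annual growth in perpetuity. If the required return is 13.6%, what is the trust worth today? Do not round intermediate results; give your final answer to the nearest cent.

D_1 = 14272.00000
D_2 = 15913.28000
D_3 = 17743.30720
D_4 = 19783.78753
Terminal value at year 4: TV = D_4×(1+g_2)/(r−g_2) = 20575.13903/0.096 = 214324.36489
P_0 = D_1/(1+r)^1 + D_2/(1+r)^2 + D_3/(1+r)^3 + D_4/(1+r)^4 + TV/(1+r)^4
    = 12563.38028 + 12331.13470 + 12103.18238 + 11879.44397 + 128693.97639 = 177571.11773

£177571.12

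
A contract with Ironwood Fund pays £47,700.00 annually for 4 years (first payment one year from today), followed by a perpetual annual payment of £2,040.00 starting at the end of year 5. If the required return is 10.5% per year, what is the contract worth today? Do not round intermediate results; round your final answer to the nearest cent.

£162611.86

PV of 4-year annuity: £47,700.00 × [1 − (1+0.105)^−4] / 0.105 = 149580.44267
Perpetuity value at year 4: £2,040.00 / 0.105 = 19428.57143
PV of perpetuity: 19428.57143 / (1+0.105)^4 = 13031.42042
Total PV = 149580.44267 + 13031.42042 = 162611.86309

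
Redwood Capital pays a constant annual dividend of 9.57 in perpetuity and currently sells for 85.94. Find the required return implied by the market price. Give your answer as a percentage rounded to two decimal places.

P = C/r ⇒ r = C/P = 9.57/85.94 = 0.111357

11.14%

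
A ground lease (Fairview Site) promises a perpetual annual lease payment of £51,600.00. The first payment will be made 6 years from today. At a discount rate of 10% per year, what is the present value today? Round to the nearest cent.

£320395.40

Value at end of year 5: C / r = £51,600.00 / 0.1 = £516,000.0000
Discount to today: PV = £516,000.0000 / (1 + 0.1)^5 = £516,000.0000 / 1.610510 = £320,395.40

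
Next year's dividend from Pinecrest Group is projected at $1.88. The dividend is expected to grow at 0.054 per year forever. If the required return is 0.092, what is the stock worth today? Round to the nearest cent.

Growing perpetuity: P = D₁ / (r − g) = $1.8800 / (0.092 − 0.054) = $49.47

$49.47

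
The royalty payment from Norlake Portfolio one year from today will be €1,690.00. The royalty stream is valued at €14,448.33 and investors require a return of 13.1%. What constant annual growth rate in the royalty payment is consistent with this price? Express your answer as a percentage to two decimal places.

1.40%

P = D₁/(r−g) ⇒ g = r − D₁/P = 0.131 − €1,690.00/€14,448.33 = 0.014031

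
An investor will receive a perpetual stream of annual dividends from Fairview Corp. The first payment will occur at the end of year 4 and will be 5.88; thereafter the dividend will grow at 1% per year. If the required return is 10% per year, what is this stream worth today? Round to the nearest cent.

Value at end of year 3: C₁ / (r − g) = 5.88 / (0.1 − 0.01) = 65.3333
Discount to today: PV = 65.3333 / (1 + 0.1)^3 = 65.3333 / 1.331000 = 49.09

49.09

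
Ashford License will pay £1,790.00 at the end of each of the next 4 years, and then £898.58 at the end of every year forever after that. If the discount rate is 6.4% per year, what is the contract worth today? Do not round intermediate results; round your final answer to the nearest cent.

PV of 4-year annuity: £1,790.00 × [1 − (1+0.064)^−4] / 0.064 = 6146.14734
Perpetuity value at year 4: £898.58 / 0.064 = 14040.31250
PV of perpetuity: 14040.31250 / (1+0.064)^4 = 10954.94653
Total PV = 6146.14734 + 10954.94653 = 17101.09388

£17101.09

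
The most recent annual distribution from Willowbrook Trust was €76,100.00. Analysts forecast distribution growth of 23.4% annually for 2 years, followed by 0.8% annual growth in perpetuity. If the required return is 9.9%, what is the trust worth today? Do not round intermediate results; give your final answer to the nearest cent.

D_1 = 93907.40000
D_2 = 115881.73160
Terminal value at year 2: TV = D_2×(1+g_2)/(r−g_2) = 116808.78545/0.091 = 1283613.02695
P_0 = D_1/(1+r)^1 + D_2/(1+r)^2 + TV/(1+r)^2
    = 85448.04368 + 95944.39117 + 1062768.64066 = 1244161.07550

€1244161.08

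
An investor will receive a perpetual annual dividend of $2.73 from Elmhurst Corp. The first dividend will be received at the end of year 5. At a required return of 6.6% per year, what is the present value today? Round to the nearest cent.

Value at end of year 4: C / r = $2.73 / 0.066 = $41.3636
Discount to today: PV = $41.3636 / (1 + 0.066)^4 = $41.3636 / 1.291305 = $32.03

$32.03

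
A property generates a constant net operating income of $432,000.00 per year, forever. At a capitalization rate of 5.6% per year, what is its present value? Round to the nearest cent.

$7714285.71

Level perpetuity: PV = C / r = $432,000.00 / 0.056 = $7,714,285.71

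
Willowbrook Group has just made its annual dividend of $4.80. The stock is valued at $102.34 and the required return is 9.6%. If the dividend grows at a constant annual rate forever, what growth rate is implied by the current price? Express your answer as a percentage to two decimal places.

4.69%

P = D₀(1+g)/(r−g) ⇒ P(r−g) = D₀(1+g) ⇒ g(P+D₀) = P·r − D₀
g = (P·r − D₀)/(P + D₀) = ($102.34×0.096 − $4.80) / ($102.34 + $4.80) = 0.046898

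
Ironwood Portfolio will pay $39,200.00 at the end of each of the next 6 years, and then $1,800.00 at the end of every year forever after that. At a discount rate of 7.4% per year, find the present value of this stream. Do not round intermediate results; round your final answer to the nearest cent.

PV of 6-year annuity: $39,200.00 × [1 − (1+0.074)^−6] / 0.074 = 184563.21359
Perpetuity value at year 6: $1,800.00 / 0.074 = 24324.32432
PV of perpetuity: 24324.32432 / (1+0.074)^6 = 15849.48288
Total PV = 184563.21359 + 15849.48288 = 200412.69648

$200412.70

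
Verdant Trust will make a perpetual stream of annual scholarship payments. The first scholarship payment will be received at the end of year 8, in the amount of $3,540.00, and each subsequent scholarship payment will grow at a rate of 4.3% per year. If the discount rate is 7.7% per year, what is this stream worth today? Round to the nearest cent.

Value at end of year 7: C₁ / (r − g) = $3,540.00 / (0.077 − 0.043) = $104,117.6471
Discount to today: PV = $104,117.6471 / (1 + 0.077)^7 = $104,117.6471 / 1.680776 = $61,946.16

$61946.16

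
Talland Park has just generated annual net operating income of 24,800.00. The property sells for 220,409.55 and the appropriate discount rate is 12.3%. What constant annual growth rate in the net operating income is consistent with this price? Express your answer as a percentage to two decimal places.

P = D₀(1+g)/(r−g) ⇒ P(r−g) = D₀(1+g) ⇒ g(P+D₀) = P·r − D₀
g = (P·r − D₀)/(P + D₀) = (220,409.55×0.123 − 24,800.00) / (220,409.55 + 24,800.00) = 0.009422

0.94%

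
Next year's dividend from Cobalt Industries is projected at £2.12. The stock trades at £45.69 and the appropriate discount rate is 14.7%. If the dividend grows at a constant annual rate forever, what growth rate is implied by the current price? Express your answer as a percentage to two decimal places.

P = D₁/(r−g) ⇒ g = r − D₁/P = 0.147 − £2.12/£45.69 = 0.100600

10.06%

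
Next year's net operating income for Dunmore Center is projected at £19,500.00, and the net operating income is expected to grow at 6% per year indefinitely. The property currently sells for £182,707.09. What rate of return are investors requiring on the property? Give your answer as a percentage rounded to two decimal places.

P = D₁/(r − g) ⇒ r = D₁/P + g = £19,500.0000/£182,707.09 + 0.06 = 0.106728 + 0.06 = 0.166728

16.67%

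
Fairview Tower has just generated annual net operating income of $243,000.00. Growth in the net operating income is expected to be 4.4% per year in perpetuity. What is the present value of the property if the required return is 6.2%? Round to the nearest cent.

$14094000.00

D₁ = D₀ × (1 + g) = $243,000.00 × 1.044 = $253,692.0000
Growing perpetuity: P = D₁ / (r − g) = $253,692.0000 / (0.062 − 0.044) = $14,094,000.00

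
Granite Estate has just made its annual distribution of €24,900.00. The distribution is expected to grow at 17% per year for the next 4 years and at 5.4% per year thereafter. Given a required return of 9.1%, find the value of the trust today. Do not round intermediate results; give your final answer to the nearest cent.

€1057156.24

D_1 = 29133.00000
D_2 = 34085.61000
D_3 = 39880.16370
D_4 = 46659.79153
Terminal value at year 4: TV = D_4×(1+g_2)/(r−g_2) = 49179.42027/0.037 = 1329173.52085
P_0 = D_1/(1+r)^1 + D_2/(1+r)^2 + D_3/(1+r)^3 + D_4/(1+r)^4 + TV/(1+r)^4
    = 26703.02475 + 28636.60766 + 30710.20253 + 32933.94772 + 938172.45661 = 1057156.23926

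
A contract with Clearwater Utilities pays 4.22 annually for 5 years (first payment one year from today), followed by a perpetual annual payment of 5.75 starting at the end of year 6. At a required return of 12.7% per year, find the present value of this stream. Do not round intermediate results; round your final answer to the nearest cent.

PV of 5-year annuity: 4.22 × [1 − (1+0.127)^−5] / 0.127 = 14.95201
Perpetuity value at year 5: 5.75 / 0.127 = 45.27559
PV of perpetuity: 45.27559 / (1+0.127)^5 = 24.90259
Total PV = 14.95201 + 24.90259 = 39.85460

39.85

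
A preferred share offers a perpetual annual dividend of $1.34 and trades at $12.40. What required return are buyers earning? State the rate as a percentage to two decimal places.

10.81%

P = C/r ⇒ r = C/P = $1.34/$12.40 = 0.108065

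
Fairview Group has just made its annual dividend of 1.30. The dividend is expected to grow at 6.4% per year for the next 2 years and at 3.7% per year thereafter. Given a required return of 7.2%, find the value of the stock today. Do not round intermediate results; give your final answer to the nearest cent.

40.52

D_1 = 1.38320
D_2 = 1.47172
Terminal value at year 2: TV = D_2×(1+g_2)/(r−g_2) = 1.52618/0.035 = 43.60510
P_0 = D_1/(1+r)^1 + D_2/(1+r)^2 + TV/(1+r)^2
    = 1.29030 + 1.28067 + 37.94441 = 40.51537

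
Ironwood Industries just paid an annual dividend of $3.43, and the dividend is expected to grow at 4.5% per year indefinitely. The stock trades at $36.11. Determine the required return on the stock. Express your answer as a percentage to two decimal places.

14.43%

D₁ = $3.43 × 1.045 = $3.5844
P = D₁/(r − g) ⇒ r = D₁/P + g = $3.5844/$36.11 + 0.045 = 0.099262 + 0.045 = 0.144262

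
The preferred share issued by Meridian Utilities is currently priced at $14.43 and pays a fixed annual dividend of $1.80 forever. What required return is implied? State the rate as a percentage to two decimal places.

P = C/r ⇒ r = C/P = $1.80/$14.43 = 0.124740

12.47%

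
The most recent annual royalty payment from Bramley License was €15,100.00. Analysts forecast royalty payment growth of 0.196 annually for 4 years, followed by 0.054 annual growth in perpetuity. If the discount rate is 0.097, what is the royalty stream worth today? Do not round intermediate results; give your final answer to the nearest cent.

D_1 = 18059.60000
D_2 = 21599.28160
D_3 = 25832.74079
D_4 = 30895.95799
Terminal value at year 4: TV = D_4×(1+g_2)/(r−g_2) = 32564.33972/0.043 = 757310.22606
P_0 = D_1/(1+r)^1 + D_2/(1+r)^2 + D_3/(1+r)^3 + D_4/(1+r)^4 + TV/(1+r)^4
    = 16462.71650 + 17948.41288 + 19568.18761 + 21334.14073 + 522934.51932 = 598247.97705

€598247.98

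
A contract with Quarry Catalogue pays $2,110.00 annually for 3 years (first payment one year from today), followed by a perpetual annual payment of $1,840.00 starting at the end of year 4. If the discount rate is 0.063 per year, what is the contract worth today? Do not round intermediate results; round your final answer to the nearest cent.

PV of 3-year annuity: $2,110.00 × [1 − (1+0.063)^−3] / 0.063 = 5608.89570
Perpetuity value at year 3: $1,840.00 / 0.063 = 29206.34921
PV of perpetuity: 29206.34921 / (1+0.063)^3 = 24315.17950
Total PV = 5608.89570 + 24315.17950 = 29924.07520

$29924.08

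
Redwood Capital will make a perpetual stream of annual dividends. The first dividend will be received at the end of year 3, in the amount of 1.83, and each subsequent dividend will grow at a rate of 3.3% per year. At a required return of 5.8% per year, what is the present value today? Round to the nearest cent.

65.39

Value at end of year 2: C₁ / (r − g) = 1.83 / (0.058 − 0.033) = 73.2000
Discount to today: PV = 73.2000 / (1 + 0.058)^2 = 73.2000 / 1.119364 = 65.39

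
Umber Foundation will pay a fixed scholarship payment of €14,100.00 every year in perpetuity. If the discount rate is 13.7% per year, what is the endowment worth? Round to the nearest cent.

€102919.71

Level perpetuity: PV = C / r = €14,100.00 / 0.137 = €102,919.71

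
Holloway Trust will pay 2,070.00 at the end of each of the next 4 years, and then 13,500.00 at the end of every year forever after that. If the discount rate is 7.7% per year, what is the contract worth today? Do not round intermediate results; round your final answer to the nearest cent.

PV of 4-year annuity: 2,070.00 × [1 − (1+0.077)^−4] / 0.077 = 6902.13587
Perpetuity value at year 4: 13,500.00 / 0.077 = 175324.67532
PV of perpetuity: 175324.67532 / (1+0.077)^4 = 130310.74573
Total PV = 6902.13587 + 130310.74573 = 137212.88160

137212.88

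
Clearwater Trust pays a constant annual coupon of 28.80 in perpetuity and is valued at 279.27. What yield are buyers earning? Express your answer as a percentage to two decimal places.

P = C/r ⇒ r = C/P = 28.80/279.27 = 0.103126

10.31%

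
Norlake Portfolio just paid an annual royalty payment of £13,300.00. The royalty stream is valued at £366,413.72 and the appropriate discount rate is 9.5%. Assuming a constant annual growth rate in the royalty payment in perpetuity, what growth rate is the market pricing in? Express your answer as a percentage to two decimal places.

5.66%

P = D₀(1+g)/(r−g) ⇒ P(r−g) = D₀(1+g) ⇒ g(P+D₀) = P·r − D₀
g = (P·r − D₀)/(P + D₀) = (£366,413.72×0.095 − £13,300.00) / (£366,413.72 + £13,300.00) = 0.056646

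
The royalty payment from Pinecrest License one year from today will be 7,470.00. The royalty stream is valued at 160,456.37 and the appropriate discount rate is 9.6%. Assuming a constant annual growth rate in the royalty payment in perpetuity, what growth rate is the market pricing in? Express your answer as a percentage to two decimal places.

4.94%

P = D₁/(r−g) ⇒ g = r − D₁/P = 0.096 − 7,470.00/160,456.37 = 0.049445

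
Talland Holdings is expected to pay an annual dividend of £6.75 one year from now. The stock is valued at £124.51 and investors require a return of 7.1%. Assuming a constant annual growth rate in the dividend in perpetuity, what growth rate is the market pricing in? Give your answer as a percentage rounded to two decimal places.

P = D₁/(r−g) ⇒ g = r − D₁/P = 0.071 − £6.75/£124.51 = 0.016787

1.68%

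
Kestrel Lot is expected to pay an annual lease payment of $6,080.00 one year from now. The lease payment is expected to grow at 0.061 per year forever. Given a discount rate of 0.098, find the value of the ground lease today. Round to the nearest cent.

$164324.32

Growing perpetuity: P = D₁ / (r − g) = $6,080.0000 / (0.098 − 0.061) = $164,324.32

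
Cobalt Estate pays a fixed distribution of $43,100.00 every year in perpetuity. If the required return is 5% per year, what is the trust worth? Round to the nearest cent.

Level perpetuity: PV = C / r = $43,100.00 / 0.05 = $862,000.00

$862000.00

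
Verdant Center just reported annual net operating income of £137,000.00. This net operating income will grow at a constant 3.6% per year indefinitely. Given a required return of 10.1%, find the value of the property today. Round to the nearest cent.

D₁ = D₀ × (1 + g) = £137,000.00 × 1.036 = £141,932.0000
Growing perpetuity: P = D₁ / (r − g) = £141,932.0000 / (0.101 − 0.036) = £2,183,569.23

£2183569.23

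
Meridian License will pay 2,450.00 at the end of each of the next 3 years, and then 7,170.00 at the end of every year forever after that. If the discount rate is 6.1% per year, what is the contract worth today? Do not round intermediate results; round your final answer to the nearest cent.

PV of 3-year annuity: 2,450.00 × [1 − (1+0.061)^−3] / 0.061 = 6536.78160
Perpetuity value at year 3: 7,170.00 / 0.061 = 117540.98361
PV of perpetuity: 117540.98361 / (1+0.061)^3 = 98410.89215
Total PV = 6536.78160 + 98410.89215 = 104947.67375

104947.67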